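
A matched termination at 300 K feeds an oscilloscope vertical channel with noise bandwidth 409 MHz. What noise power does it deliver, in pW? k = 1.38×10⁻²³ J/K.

P_n = kTB = 1.38×10⁻²³ × 300 × 4.09×10⁸ = 1.69×10⁻¹² W = 1.69 pW

1.69 pW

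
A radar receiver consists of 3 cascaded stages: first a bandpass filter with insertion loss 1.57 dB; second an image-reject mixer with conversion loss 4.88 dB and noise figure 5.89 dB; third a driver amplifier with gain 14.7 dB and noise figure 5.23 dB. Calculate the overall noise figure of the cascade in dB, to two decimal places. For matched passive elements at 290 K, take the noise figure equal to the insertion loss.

12.01 dB

Convert to linear (a loss of L dB is a gain of −L dB): F_i = 10^(NF_i/10), G_i = 10^(G_i,dB/10)
  Stage 1: F_1 = 10^(1.57/10) = 1.435, G_1 = 10^(−1.57/10) = 0.6966
  Stage 2: F_2 = 10^(5.89/10) = 3.882, G_2 = 10^(−4.88/10) = 0.3251
  Stage 3: F_3 = 10^(5.23/10) = 3.334, G_3 = 10^(14.7/10) = 29.51
Friis cascade:
  F = 1.435 + (3.882 − 1)/0.6966 + (3.334 − 1)/0.2265 = 15.88
NF = 10 log₁₀(15.88) = 12.01 dB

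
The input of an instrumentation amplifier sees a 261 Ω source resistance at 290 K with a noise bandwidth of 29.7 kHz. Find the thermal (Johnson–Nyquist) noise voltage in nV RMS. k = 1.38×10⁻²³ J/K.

352 nV

V_n = √(4kTRB)
4kTRB = 4 × 1.38×10⁻²³ × 290 × 2.61×10² × 2.97×10⁴ = 1.24×10⁻¹³ V²
V_n = √(1.24×10⁻¹³) = 3.52×10⁻⁷ V = 352 nV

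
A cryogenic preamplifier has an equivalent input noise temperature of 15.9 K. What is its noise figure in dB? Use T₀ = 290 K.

F = 1 + T_e/T₀ = 1 + 15.9/290 = 1.05483
NF = 10 log₁₀(1.05483) = 0.232 dB

0.232 dB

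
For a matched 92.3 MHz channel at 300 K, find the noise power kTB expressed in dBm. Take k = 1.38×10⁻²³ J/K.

P_n = kTB = 1.38×10⁻²³ × 300 × 9.23×10⁷ = 3.82×10⁻¹³ W
In dBm: 10 log₁₀(3.82×10⁻¹³ / 10⁻³) = −94.2 dBm

−94.2 dBm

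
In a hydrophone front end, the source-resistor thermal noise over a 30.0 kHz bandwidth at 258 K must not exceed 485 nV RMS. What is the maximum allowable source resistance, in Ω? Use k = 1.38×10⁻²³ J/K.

551 Ω

Johnson–Nyquist: V_n = √(4kTRB) ⇒ R = V_n² / (4kTB)
4kTB = 4 × 1.38×10⁻²³ × 258 × 3.00×10⁴ = 4.27×10⁻¹⁶
R = (4.85×10⁻⁷)² / 4.27×10⁻¹⁶ = 5.51×10² Ω = 551 Ω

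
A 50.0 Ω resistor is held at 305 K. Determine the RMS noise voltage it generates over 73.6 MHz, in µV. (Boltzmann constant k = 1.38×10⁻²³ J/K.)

7.87 µV

V_n = √(4kTRB)
4kTRB = 4 × 1.38×10⁻²³ × 305 × 5.00×10¹ × 7.36×10⁷ = 6.20×10⁻¹¹ V²
V_n = √(6.20×10⁻¹¹) = 7.87×10⁻⁶ V = 7.87 µV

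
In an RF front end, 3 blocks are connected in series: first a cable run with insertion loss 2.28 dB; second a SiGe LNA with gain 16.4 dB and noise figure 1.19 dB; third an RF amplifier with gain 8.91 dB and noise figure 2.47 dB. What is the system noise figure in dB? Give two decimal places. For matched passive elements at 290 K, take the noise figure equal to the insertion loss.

Convert to linear (a loss of L dB is a gain of −L dB): F_i = 10^(NF_i/10), G_i = 10^(G_i,dB/10)
  Stage 1: F_1 = 10^(2.28/10) = 1.690, G_1 = 10^(−2.28/10) = 0.5916
  Stage 2: F_2 = 10^(1.19/10) = 1.315, G_2 = 10^(16.4/10) = 43.65
  Stage 3: F_3 = 10^(2.47/10) = 1.766, G_3 = 10^(8.91/10) = 7.780
Friis cascade:
  F = 1.690 + (1.315 − 1)/0.5916 + (1.766 − 1)/25.82 = 2.253
NF = 10 log₁₀(2.253) = 3.53 dB

3.53 dB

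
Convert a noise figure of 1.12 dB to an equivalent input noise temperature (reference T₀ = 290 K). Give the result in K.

F = 10^(1.12/10) = 1.2942
T_e = (F − 1)·T₀ = (1.2942 − 1) × 290 = 85.3 K

85.3 K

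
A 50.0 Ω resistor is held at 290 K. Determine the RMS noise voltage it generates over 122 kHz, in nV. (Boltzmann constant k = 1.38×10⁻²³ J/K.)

312 nV

V_n = √(4kTRB)
4kTRB = 4 × 1.38×10⁻²³ × 290 × 5.00×10¹ × 1.22×10⁵ = 9.76×10⁻¹⁴ V²
V_n = √(9.76×10⁻¹⁴) = 3.12×10⁻⁷ V = 312 nV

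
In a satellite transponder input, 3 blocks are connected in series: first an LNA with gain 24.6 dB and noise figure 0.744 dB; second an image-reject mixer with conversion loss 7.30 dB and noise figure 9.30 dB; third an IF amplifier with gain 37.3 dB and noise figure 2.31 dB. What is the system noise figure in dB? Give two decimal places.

0.88 dB

Convert to linear (a loss of L dB is a gain of −L dB): F_i = 10^(NF_i/10), G_i = 10^(G_i,dB/10)
  Stage 1: F_1 = 10^(0.744/10) = 1.187, G_1 = 10^(24.6/10) = 288.4
  Stage 2: F_2 = 10^(9.30/10) = 8.511, G_2 = 10^(−7.30/10) = 0.1862
  Stage 3: F_3 = 10^(2.31/10) = 1.702, G_3 = 10^(37.3/10) = 5370
Friis cascade:
  F = 1.187 + (8.511 − 1)/288.4 + (1.702 − 1)/53.70 = 1.226
NF = 10 log₁₀(1.226) = 0.88 dB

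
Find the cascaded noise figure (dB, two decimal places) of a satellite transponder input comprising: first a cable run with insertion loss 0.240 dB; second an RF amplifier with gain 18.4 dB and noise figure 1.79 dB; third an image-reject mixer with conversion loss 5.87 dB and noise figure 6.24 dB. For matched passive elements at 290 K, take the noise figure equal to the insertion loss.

2.16 dB

Convert to linear (a loss of L dB is a gain of −L dB): F_i = 10^(NF_i/10), G_i = 10^(G_i,dB/10)
  Stage 1: F_1 = 10^(0.240/10) = 1.057, G_1 = 10^(−0.240/10) = 0.9462
  Stage 2: F_2 = 10^(1.79/10) = 1.510, G_2 = 10^(18.4/10) = 69.18
  Stage 3: F_3 = 10^(6.24/10) = 4.207, G_3 = 10^(−5.87/10) = 0.2588
Friis cascade:
  F = 1.057 + (1.510 − 1)/0.9462 + (4.207 − 1)/65.46 = 1.645
NF = 10 log₁₀(1.645) = 2.16 dB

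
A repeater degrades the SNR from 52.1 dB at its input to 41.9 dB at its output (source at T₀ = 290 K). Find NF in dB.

10.2 dB

NF (dB) = SNR_in(dB) − SNR_out(dB) when the source is at T₀
NF = 52.1 − 41.9 = 10.2 dB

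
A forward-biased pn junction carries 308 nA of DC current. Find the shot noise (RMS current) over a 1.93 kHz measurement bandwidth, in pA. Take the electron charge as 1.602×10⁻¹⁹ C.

I_n = √(2qI·B)
2qI·B = 2 × 1.602×10⁻¹⁹ × 3.08×10⁻⁷ × 1.93×10³ = 1.90×10⁻²² A²
I_n = √(1.90×10⁻²²) = 1.38×10⁻¹¹ A = 13.8 pA

13.8 pA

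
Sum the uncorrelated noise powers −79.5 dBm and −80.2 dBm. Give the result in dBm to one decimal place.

Convert to linear, add, convert back:
P₁ = 1.12×10⁻¹¹ W, P₂ = 9.55×10⁻¹² W
P_tot = 2.08×10⁻¹¹ W → 10 log₁₀(P_tot / 10⁻³) = −76.8 dBm

−76.8 dBm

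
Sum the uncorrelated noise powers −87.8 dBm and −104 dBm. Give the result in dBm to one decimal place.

−87.7 dBm

Convert to linear, add, convert back:
P₁ = 1.66×10⁻¹² W, P₂ = 3.98×10⁻¹⁴ W
P_tot = 1.70×10⁻¹² W → 10 log₁₀(P_tot / 10⁻³) = −87.7 dBm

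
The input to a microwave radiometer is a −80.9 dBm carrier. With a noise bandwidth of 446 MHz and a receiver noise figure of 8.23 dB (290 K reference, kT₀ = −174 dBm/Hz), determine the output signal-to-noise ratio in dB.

−1.6 dB

Noise floor: N = −174 + 10 log₁₀(B) + NF
10 log₁₀(4.46×10⁸) = 86.49 dB
N = −174 + 86.49 + 8.23 = −79.28 dBm
SNR = P_sig − N = −80.9 − (−79.28) = −1.62 dB → −1.6 dB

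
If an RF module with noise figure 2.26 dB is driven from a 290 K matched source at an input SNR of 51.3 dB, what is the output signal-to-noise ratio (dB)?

49.04 dB

By definition F = SNR_in/SNR_out, so in dB: SNR_out = SNR_in − NF
SNR_out = 51.3 − 2.26 = 49.04 dB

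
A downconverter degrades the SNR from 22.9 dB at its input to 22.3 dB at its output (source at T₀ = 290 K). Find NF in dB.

NF (dB) = SNR_in(dB) − SNR_out(dB) when the source is at T₀
NF = 22.9 − 22.3 = 0.6 dB

0.6 dB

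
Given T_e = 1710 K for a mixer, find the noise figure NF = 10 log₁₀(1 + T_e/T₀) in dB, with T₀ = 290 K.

F = 1 + T_e/T₀ = 1 + 1710/290 = 6.89655
NF = 10 log₁₀(6.89655) = 8.39 dB

8.39 dB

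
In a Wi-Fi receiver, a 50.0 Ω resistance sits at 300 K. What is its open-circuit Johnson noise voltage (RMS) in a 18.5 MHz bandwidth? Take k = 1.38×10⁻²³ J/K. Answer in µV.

V_n = √(4kTRB)
4kTRB = 4 × 1.38×10⁻²³ × 300 × 5.00×10¹ × 1.85×10⁷ = 1.53×10⁻¹¹ V²
V_n = √(1.53×10⁻¹¹) = 3.91×10⁻⁶ V = 3.91 µV

3.91 µV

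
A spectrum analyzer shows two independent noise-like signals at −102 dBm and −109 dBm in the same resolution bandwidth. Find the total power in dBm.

Convert to linear, add, convert back:
P₁ = 6.31×10⁻¹⁴ W, P₂ = 1.26×10⁻¹⁴ W
P_tot = 7.57×10⁻¹⁴ W → 10 log₁₀(P_tot / 10⁻³) = −101.2 dBm

−101.2 dBm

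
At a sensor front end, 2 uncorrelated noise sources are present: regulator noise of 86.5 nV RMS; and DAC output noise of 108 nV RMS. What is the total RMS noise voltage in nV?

Uncorrelated sources add in power (mean-square): V_tot = √(ΣV_i²)
V_tot = √[(8.65×10⁻⁸)² + (1.08×10⁻⁷)²] = 1.38×10⁻⁷ V = 138 nV

138 nV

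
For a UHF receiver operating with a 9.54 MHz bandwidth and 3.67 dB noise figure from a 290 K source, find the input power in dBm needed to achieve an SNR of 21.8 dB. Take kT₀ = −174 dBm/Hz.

Sensitivity = −174 + 10 log₁₀(B) + NF + SNR_min
= −174 + 69.8 + 3.67 + 21.8
= −78.73 dBm → −78.7 dBm

−78.7 dBm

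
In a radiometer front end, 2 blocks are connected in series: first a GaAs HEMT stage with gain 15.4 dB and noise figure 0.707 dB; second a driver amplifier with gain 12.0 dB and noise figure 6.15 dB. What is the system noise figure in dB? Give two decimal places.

Convert to linear (a loss of L dB is a gain of −L dB): F_i = 10^(NF_i/10), G_i = 10^(G_i,dB/10)
  Stage 1: F_1 = 10^(0.707/10) = 1.177, G_1 = 10^(15.4/10) = 34.67
  Stage 2: F_2 = 10^(6.15/10) = 4.121, G_2 = 10^(12.0/10) = 15.85
Friis cascade:
  F = 1.177 + (4.121 − 1)/34.67 = 1.267
NF = 10 log₁₀(1.267) = 1.03 dB

1.03 dB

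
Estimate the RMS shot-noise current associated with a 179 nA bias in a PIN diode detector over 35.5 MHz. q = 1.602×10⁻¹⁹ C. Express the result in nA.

1.43 nA

I_n = √(2qI·B)
2qI·B = 2 × 1.602×10⁻¹⁹ × 1.79×10⁻⁷ × 3.55×10⁷ = 2.04×10⁻¹⁸ A²
I_n = √(2.04×10⁻¹⁸) = 1.43×10⁻⁹ A = 1.43 nA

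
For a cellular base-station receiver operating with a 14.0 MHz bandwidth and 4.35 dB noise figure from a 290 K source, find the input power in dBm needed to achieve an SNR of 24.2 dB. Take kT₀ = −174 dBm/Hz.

Sensitivity = −174 + 10 log₁₀(B) + NF + SNR_min
= −174 + 71.46 + 4.35 + 24.2
= −73.99 dBm → −74.0 dBm

−74.0 dBm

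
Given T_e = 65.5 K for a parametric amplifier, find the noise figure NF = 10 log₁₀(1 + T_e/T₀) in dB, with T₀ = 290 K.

F = 1 + T_e/T₀ = 1 + 65.5/290 = 1.22586
NF = 10 log₁₀(1.22586) = 0.884 dB

0.884 dB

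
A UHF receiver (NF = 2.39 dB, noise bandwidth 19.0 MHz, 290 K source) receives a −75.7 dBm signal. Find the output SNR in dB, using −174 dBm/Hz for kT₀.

Noise floor: N = −174 + 10 log₁₀(B) + NF
10 log₁₀(1.90×10⁷) = 72.79 dB
N = −174 + 72.79 + 2.39 = −98.82 dBm
SNR = P_sig − N = −75.7 − (−98.82) = 23.12 dB → 23.1 dB

23.1 dB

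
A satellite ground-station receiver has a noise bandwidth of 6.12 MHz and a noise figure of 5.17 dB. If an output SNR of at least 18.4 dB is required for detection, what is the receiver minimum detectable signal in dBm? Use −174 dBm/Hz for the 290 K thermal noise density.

−82.6 dBm

Sensitivity = −174 + 10 log₁₀(B) + NF + SNR_min
= −174 + 67.87 + 5.17 + 18.4
= −82.56 dBm → −82.6 dBm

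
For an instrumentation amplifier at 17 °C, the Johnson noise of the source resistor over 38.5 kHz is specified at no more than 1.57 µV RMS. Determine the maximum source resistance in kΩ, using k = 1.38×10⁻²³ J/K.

4.00 kΩ

T = 17 °C + 273.15 = 290.15 K
Johnson–Nyquist: V_n = √(4kTRB) ⇒ R = V_n² / (4kTB)
4kTB = 4 × 1.38×10⁻²³ × 290.15 × 3.85×10⁴ = 6.17×10⁻¹⁶
R = (1.57×10⁻⁶)² / 6.17×10⁻¹⁶ = 4.00×10³ Ω = 4.00 kΩ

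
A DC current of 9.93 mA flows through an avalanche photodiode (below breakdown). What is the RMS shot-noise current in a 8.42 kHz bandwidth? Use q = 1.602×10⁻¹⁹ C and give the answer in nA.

I_n = √(2qI·B)
2qI·B = 2 × 1.602×10⁻¹⁹ × 9.93×10⁻³ × 8.42×10³ = 2.68×10⁻¹⁷ A²
I_n = √(2.68×10⁻¹⁷) = 5.18×10⁻⁹ A = 5.18 nA

5.18 nA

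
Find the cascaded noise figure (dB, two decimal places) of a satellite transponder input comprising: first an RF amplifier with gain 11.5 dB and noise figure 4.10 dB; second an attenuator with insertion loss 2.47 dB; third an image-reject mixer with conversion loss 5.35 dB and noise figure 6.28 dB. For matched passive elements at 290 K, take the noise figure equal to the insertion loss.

Convert to linear (a loss of L dB is a gain of −L dB): F_i = 10^(NF_i/10), G_i = 10^(G_i,dB/10)
  Stage 1: F_1 = 10^(4.10/10) = 2.570, G_1 = 10^(11.5/10) = 14.13
  Stage 2: F_2 = 10^(2.47/10) = 1.766, G_2 = 10^(−2.47/10) = 0.5662
  Stage 3: F_3 = 10^(6.28/10) = 4.246, G_3 = 10^(−5.35/10) = 0.2917
Friis cascade:
  F = 2.570 + (1.766 − 1)/14.13 + (4.246 − 1)/7.998 = 3.030
NF = 10 log₁₀(3.030) = 4.82 dB

4.82 dB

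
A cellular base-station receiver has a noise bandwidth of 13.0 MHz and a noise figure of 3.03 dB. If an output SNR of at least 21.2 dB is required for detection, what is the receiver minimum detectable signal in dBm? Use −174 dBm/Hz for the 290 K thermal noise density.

Sensitivity = −174 + 10 log₁₀(B) + NF + SNR_min
= −174 + 71.14 + 3.03 + 21.2
= −78.63 dBm → −78.6 dBm

−78.6 dBm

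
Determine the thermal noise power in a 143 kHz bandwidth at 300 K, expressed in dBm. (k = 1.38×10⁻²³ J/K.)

P_n = kTB = 1.38×10⁻²³ × 300 × 1.43×10⁵ = 5.92×10⁻¹⁶ W
In dBm: 10 log₁₀(5.92×10⁻¹⁶ / 10⁻³) = −122.3 dBm

−122.3 dBm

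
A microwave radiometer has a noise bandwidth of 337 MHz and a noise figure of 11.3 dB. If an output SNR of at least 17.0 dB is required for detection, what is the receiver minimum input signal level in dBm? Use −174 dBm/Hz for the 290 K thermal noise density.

Sensitivity = −174 + 10 log₁₀(B) + NF + SNR_min
= −174 + 85.28 + 11.3 + 17.0
= −60.42 dBm → −60.4 dBm

−60.4 dBm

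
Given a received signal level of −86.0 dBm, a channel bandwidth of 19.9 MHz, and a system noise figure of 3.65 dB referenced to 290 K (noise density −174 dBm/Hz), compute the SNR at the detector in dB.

Noise floor: N = −174 + 10 log₁₀(B) + NF
10 log₁₀(1.99×10⁷) = 72.99 dB
N = −174 + 72.99 + 3.65 = −97.36 dBm
SNR = P_sig − N = −86.0 − (−97.36) = 11.36 dB → 11.4 dB

11.4 dB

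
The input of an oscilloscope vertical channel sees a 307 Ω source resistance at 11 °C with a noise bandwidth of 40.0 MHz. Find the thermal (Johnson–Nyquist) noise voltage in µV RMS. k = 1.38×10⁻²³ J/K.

13.9 µV

T = 11 °C + 273.15 = 284.15 K
V_n = √(4kTRB)
4kTRB = 4 × 1.38×10⁻²³ × 284.15 × 3.07×10² × 4.00×10⁷ = 1.93×10⁻¹⁰ V²
V_n = √(1.93×10⁻¹⁰) = 1.39×10⁻⁵ V = 13.9 µV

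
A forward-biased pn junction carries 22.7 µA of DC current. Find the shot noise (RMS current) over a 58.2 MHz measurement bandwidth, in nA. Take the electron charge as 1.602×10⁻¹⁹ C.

I_n = √(2qI·B)
2qI·B = 2 × 1.602×10⁻¹⁹ × 2.27×10⁻⁵ × 5.82×10⁷ = 4.23×10⁻¹⁶ A²
I_n = √(4.23×10⁻¹⁶) = 2.06×10⁻⁸ A = 20.6 nA

20.6 nA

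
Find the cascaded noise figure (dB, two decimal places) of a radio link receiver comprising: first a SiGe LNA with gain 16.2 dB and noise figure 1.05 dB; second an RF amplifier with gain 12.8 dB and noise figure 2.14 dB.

Convert to linear (a loss of L dB is a gain of −L dB): F_i = 10^(NF_i/10), G_i = 10^(G_i,dB/10)
  Stage 1: F_1 = 10^(1.05/10) = 1.274, G_1 = 10^(16.2/10) = 41.69
  Stage 2: F_2 = 10^(2.14/10) = 1.637, G_2 = 10^(12.8/10) = 19.05
Friis cascade:
  F = 1.274 + (1.637 − 1)/41.69 = 1.289
NF = 10 log₁₀(1.289) = 1.10 dB

1.10 dB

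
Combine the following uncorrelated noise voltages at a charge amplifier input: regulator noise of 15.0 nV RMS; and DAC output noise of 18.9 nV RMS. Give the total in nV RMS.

24.1 nV

Uncorrelated sources add in power (mean-square): V_tot = √(ΣV_i²)
V_tot = √[(1.50×10⁻⁸)² + (1.89×10⁻⁸)²] = 2.41×10⁻⁸ V = 24.1 nV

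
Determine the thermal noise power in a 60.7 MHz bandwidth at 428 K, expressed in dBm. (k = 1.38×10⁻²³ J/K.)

P_n = kTB = 1.38×10⁻²³ × 428 × 6.07×10⁷ = 3.59×10⁻¹³ W
In dBm: 10 log₁₀(3.59×10⁻¹³ / 10⁻³) = −94.5 dBm

−94.5 dBm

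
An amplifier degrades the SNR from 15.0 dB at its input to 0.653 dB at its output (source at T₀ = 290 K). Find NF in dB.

14.347 dB

NF (dB) = SNR_in(dB) − SNR_out(dB) when the source is at T₀
NF = 15.0 − 0.653 = 14.347 dB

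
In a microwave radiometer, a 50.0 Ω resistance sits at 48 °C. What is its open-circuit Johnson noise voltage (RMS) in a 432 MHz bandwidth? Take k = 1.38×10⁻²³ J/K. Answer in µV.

T = 48 °C + 273.15 = 321.15 K
V_n = √(4kTRB)
4kTRB = 4 × 1.38×10⁻²³ × 321.15 × 5.00×10¹ × 4.32×10⁸ = 3.83×10⁻¹⁰ V²
V_n = √(3.83×10⁻¹⁰) = 1.96×10⁻⁵ V = 19.6 µV

19.6 µV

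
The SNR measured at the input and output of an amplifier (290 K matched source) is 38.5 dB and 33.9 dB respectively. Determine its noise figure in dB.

NF (dB) = SNR_in(dB) − SNR_out(dB) when the source is at T₀
NF = 38.5 − 33.9 = 4.6 dB

4.6 dB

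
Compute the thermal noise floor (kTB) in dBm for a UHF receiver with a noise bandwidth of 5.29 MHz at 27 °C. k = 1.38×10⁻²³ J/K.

T = 27 °C + 273.15 = 300.15 K
P_n = kTB = 1.38×10⁻²³ × 300.15 × 5.29×10⁶ = 2.19×10⁻¹⁴ W
In dBm: 10 log₁₀(2.19×10⁻¹⁴ / 10⁻³) = −106.6 dBm

−106.6 dBm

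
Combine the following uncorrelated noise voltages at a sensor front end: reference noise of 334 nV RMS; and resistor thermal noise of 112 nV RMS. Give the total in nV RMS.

Uncorrelated sources add in power (mean-square): V_tot = √(ΣV_i²)
V_tot = √[(3.34×10⁻⁷)² + (1.12×10⁻⁷)²] = 3.52×10⁻⁷ V = 352 nV

352 nV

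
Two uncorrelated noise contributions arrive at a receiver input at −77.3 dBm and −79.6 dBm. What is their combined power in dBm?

Convert to linear, add, convert back:
P₁ = 1.86×10⁻¹¹ W, P₂ = 1.10×10⁻¹¹ W
P_tot = 2.96×10⁻¹¹ W → 10 log₁₀(P_tot / 10⁻³) = −75.3 dBm

−75.3 dBm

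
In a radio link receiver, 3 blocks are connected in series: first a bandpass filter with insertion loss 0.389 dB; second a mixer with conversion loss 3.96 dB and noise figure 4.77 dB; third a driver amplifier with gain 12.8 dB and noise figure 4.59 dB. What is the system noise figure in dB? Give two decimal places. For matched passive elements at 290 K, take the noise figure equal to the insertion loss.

Convert to linear (a loss of L dB is a gain of −L dB): F_i = 10^(NF_i/10), G_i = 10^(G_i,dB/10)
  Stage 1: F_1 = 10^(0.389/10) = 1.094, G_1 = 10^(−0.389/10) = 0.9143
  Stage 2: F_2 = 10^(4.77/10) = 2.999, G_2 = 10^(−3.96/10) = 0.4018
  Stage 3: F_3 = 10^(4.59/10) = 2.877, G_3 = 10^(12.8/10) = 19.05
Friis cascade:
  F = 1.094 + (2.999 − 1)/0.9143 + (2.877 − 1)/0.3674 = 8.391
NF = 10 log₁₀(8.391) = 9.24 dB

9.24 dB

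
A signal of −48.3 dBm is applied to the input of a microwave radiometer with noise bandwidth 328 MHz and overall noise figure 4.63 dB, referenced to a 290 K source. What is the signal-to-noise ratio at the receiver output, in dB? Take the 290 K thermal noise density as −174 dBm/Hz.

35.9 dB

Noise floor: N = −174 + 10 log₁₀(B) + NF
10 log₁₀(3.28×10⁸) = 85.16 dB
N = −174 + 85.16 + 4.63 = −84.21 dBm
SNR = P_sig − N = −48.3 − (−84.21) = 35.91 dB → 35.9 dB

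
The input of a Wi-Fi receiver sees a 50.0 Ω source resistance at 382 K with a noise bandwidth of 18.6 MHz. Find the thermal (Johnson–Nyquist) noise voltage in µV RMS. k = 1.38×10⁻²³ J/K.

V_n = √(4kTRB)
4kTRB = 4 × 1.38×10⁻²³ × 382 × 5.00×10¹ × 1.86×10⁷ = 1.96×10⁻¹¹ V²
V_n = √(1.96×10⁻¹¹) = 4.43×10⁻⁶ V = 4.43 µV

4.43 µV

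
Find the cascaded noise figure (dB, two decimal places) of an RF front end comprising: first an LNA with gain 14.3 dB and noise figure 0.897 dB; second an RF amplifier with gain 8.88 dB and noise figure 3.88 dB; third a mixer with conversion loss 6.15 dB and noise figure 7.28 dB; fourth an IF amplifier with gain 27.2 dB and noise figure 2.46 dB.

1.20 dB

Convert to linear (a loss of L dB is a gain of −L dB): F_i = 10^(NF_i/10), G_i = 10^(G_i,dB/10)
  Stage 1: F_1 = 10^(0.897/10) = 1.229, G_1 = 10^(14.3/10) = 26.92
  Stage 2: F_2 = 10^(3.88/10) = 2.443, G_2 = 10^(8.88/10) = 7.727
  Stage 3: F_3 = 10^(7.28/10) = 5.346, G_3 = 10^(−6.15/10) = 0.2427
  Stage 4: F_4 = 10^(2.46/10) = 1.762, G_4 = 10^(27.2/10) = 524.8
Friis cascade:
  F = 1.229 + (2.443 − 1)/26.92 + (5.346 − 1)/208.0 + (1.762 − 1)/50.47 = 1.319
NF = 10 log₁₀(1.319) = 1.20 dB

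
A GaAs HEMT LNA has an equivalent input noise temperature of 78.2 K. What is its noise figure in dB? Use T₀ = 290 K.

F = 1 + T_e/T₀ = 1 + 78.2/290 = 1.26966
NF = 10 log₁₀(1.26966) = 1.04 dB

1.04 dB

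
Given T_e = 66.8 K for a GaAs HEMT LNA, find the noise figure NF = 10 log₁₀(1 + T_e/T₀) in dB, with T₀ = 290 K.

F = 1 + T_e/T₀ = 1 + 66.8/290 = 1.23034
NF = 10 log₁₀(1.23034) = 0.900 dB

0.900 dB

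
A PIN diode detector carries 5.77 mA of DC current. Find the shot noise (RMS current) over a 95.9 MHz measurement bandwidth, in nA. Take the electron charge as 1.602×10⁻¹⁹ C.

421 nA

I_n = √(2qI·B)
2qI·B = 2 × 1.602×10⁻¹⁹ × 5.77×10⁻³ × 9.59×10⁷ = 1.77×10⁻¹³ A²
I_n = √(1.77×10⁻¹³) = 4.21×10⁻⁷ A = 421 nA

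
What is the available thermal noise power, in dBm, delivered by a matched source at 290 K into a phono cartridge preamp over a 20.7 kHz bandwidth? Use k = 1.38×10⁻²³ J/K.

−130.8 dBm

P_n = kTB = 1.38×10⁻²³ × 290 × 2.07×10⁴ = 8.28×10⁻¹⁷ W
In dBm: 10 log₁₀(8.28×10⁻¹⁷ / 10⁻³) = −130.8 dBm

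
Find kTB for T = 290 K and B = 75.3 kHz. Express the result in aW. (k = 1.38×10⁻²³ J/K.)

301 aW

P_n = kTB = 1.38×10⁻²³ × 290 × 7.53×10⁴ = 3.01×10⁻¹⁶ W = 301 aW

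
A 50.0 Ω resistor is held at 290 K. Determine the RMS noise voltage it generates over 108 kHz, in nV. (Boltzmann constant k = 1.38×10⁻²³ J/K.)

V_n = √(4kTRB)
4kTRB = 4 × 1.38×10⁻²³ × 290 × 5.00×10¹ × 1.08×10⁵ = 8.64×10⁻¹⁴ V²
V_n = √(8.64×10⁻¹⁴) = 2.94×10⁻⁷ V = 294 nV

294 nV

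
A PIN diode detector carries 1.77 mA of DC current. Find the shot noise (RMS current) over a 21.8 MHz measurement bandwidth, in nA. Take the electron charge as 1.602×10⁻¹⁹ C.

I_n = √(2qI·B)
2qI·B = 2 × 1.602×10⁻¹⁹ × 1.77×10⁻³ × 2.18×10⁷ = 1.24×10⁻¹⁴ A²
I_n = √(1.24×10⁻¹⁴) = 1.11×10⁻⁷ A = 111 nA

111 nA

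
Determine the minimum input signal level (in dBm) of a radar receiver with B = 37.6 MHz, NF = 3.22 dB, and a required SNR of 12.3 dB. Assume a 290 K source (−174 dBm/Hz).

−82.7 dBm

Sensitivity = −174 + 10 log₁₀(B) + NF + SNR_min
= −174 + 75.75 + 3.22 + 12.3
= −82.73 dBm → −82.7 dBm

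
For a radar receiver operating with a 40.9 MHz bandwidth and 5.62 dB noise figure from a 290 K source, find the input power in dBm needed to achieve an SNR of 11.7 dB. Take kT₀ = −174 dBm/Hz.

Sensitivity = −174 + 10 log₁₀(B) + NF + SNR_min
= −174 + 76.12 + 5.62 + 11.7
= −80.56 dBm → −80.6 dBm

−80.6 dBm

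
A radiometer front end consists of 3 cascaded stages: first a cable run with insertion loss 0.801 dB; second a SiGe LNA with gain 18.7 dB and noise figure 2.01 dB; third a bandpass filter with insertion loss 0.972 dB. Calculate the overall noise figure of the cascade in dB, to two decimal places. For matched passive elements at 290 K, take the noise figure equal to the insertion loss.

2.82 dB

Convert to linear (a loss of L dB is a gain of −L dB): F_i = 10^(NF_i/10), G_i = 10^(G_i,dB/10)
  Stage 1: F_1 = 10^(0.801/10) = 1.203, G_1 = 10^(−0.801/10) = 0.8316
  Stage 2: F_2 = 10^(2.01/10) = 1.589, G_2 = 10^(18.7/10) = 74.13
  Stage 3: F_3 = 10^(0.972/10) = 1.251, G_3 = 10^(−0.972/10) = 0.7995
Friis cascade:
  F = 1.203 + (1.589 − 1)/0.8316 + (1.251 − 1)/61.65 = 1.914
NF = 10 log₁₀(1.914) = 2.82 dB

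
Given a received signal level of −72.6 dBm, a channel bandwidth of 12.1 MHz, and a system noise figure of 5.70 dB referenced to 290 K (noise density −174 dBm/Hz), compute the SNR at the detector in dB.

Noise floor: N = −174 + 10 log₁₀(B) + NF
10 log₁₀(1.21×10⁷) = 70.83 dB
N = −174 + 70.83 + 5.70 = −97.47 dBm
SNR = P_sig − N = −72.6 − (−97.47) = 24.87 dB → 24.9 dB

24.9 dB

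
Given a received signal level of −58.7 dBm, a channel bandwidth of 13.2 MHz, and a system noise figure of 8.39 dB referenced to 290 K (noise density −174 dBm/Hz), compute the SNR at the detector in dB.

35.7 dB

Noise floor: N = −174 + 10 log₁₀(B) + NF
10 log₁₀(1.32×10⁷) = 71.21 dB
N = −174 + 71.21 + 8.39 = −94.40 dBm
SNR = P_sig − N = −58.7 − (−94.40) = 35.70 dB → 35.7 dB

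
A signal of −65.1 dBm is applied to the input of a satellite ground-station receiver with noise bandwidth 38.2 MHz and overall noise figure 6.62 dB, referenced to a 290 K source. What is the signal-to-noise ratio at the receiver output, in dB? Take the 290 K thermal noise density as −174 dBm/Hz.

26.5 dB

Noise floor: N = −174 + 10 log₁₀(B) + NF
10 log₁₀(3.82×10⁷) = 75.82 dB
N = −174 + 75.82 + 6.62 = −91.56 dBm
SNR = P_sig − N = −65.1 − (−91.56) = 26.46 dB → 26.5 dB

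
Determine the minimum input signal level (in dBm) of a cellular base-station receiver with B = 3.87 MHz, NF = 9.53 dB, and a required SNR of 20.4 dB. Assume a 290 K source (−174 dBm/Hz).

−78.2 dBm

Sensitivity = −174 + 10 log₁₀(B) + NF + SNR_min
= −174 + 65.88 + 9.53 + 20.4
= −78.19 dBm → −78.2 dBm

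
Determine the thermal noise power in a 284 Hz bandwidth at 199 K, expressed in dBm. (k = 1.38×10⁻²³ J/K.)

−151.1 dBm

P_n = kTB = 1.38×10⁻²³ × 199 × 2.84×10² = 7.80×10⁻¹⁹ W
In dBm: 10 log₁₀(7.80×10⁻¹⁹ / 10⁻³) = −151.1 dBm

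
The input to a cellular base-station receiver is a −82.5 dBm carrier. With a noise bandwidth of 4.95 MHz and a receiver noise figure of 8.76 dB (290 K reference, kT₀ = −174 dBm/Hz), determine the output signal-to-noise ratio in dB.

Noise floor: N = −174 + 10 log₁₀(B) + NF
10 log₁₀(4.95×10⁶) = 66.95 dB
N = −174 + 66.95 + 8.76 = −98.29 dBm
SNR = P_sig − N = −82.5 − (−98.29) = 15.79 dB → 15.8 dB

15.8 dB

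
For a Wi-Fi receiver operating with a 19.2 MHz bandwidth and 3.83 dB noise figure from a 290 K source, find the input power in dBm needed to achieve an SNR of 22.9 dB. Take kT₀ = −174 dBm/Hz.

Sensitivity = −174 + 10 log₁₀(B) + NF + SNR_min
= −174 + 72.83 + 3.83 + 22.9
= −74.44 dBm → −74.4 dBm

−74.4 dBm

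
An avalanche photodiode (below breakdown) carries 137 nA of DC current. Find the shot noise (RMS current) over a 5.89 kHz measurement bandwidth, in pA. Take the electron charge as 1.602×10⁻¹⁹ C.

16.1 pA

I_n = √(2qI·B)
2qI·B = 2 × 1.602×10⁻¹⁹ × 1.37×10⁻⁷ × 5.89×10³ = 2.59×10⁻²² A²
I_n = √(2.59×10⁻²²) = 1.61×10⁻¹¹ A = 16.1 pA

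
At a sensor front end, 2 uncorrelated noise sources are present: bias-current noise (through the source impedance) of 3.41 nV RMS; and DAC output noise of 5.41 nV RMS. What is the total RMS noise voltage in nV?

6.40 nV

Uncorrelated sources add in power (mean-square): V_tot = √(ΣV_i²)
V_tot = √[(3.41×10⁻⁹)² + (5.41×10⁻⁹)²] = 6.40×10⁻⁹ V = 6.40 nV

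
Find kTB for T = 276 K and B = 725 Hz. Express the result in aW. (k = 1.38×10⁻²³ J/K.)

2.76 aW

P_n = kTB = 1.38×10⁻²³ × 276 × 7.25×10² = 2.76×10⁻¹⁸ W = 2.76 aW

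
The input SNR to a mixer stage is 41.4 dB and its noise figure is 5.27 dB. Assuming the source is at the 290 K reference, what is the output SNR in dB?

By definition F = SNR_in/SNR_out, so in dB: SNR_out = SNR_in − NF
SNR_out = 41.4 − 5.27 = 36.13 dB

36.13 dB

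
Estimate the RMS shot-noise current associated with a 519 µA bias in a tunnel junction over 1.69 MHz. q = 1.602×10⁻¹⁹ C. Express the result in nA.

I_n = √(2qI·B)
2qI·B = 2 × 1.602×10⁻¹⁹ × 5.19×10⁻⁴ × 1.69×10⁶ = 2.81×10⁻¹⁶ A²
I_n = √(2.81×10⁻¹⁶) = 1.68×10⁻⁸ A = 16.8 nA

16.8 nA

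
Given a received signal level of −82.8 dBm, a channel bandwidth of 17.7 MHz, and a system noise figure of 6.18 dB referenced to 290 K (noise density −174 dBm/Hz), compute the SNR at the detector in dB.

Noise floor: N = −174 + 10 log₁₀(B) + NF
10 log₁₀(1.77×10⁷) = 72.48 dB
N = −174 + 72.48 + 6.18 = −95.34 dBm
SNR = P_sig − N = −82.8 − (−95.34) = 12.54 dB → 12.5 dB

12.5 dB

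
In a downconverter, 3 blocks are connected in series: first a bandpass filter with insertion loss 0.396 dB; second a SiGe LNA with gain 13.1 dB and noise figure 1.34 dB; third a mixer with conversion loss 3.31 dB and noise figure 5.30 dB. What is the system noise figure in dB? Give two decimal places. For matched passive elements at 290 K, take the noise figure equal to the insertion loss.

Convert to linear (a loss of L dB is a gain of −L dB): F_i = 10^(NF_i/10), G_i = 10^(G_i,dB/10)
  Stage 1: F_1 = 10^(0.396/10) = 1.095, G_1 = 10^(−0.396/10) = 0.9129
  Stage 2: F_2 = 10^(1.34/10) = 1.361, G_2 = 10^(13.1/10) = 20.42
  Stage 3: F_3 = 10^(5.30/10) = 3.388, G_3 = 10^(−3.31/10) = 0.4667
Friis cascade:
  F = 1.095 + (1.361 − 1)/0.9129 + (3.388 − 1)/18.64 = 1.620
NF = 10 log₁₀(1.620) = 2.09 dB

2.09 dB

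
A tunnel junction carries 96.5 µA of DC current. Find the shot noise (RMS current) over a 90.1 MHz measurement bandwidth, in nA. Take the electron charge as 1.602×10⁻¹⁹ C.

52.8 nA

I_n = √(2qI·B)
2qI·B = 2 × 1.602×10⁻¹⁹ × 9.65×10⁻⁵ × 9.01×10⁷ = 2.79×10⁻¹⁵ A²
I_n = √(2.79×10⁻¹⁵) = 5.28×10⁻⁸ A = 52.8 nA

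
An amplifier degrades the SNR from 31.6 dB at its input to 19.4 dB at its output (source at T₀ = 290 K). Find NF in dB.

NF (dB) = SNR_in(dB) − SNR_out(dB) when the source is at T₀
NF = 31.6 − 19.4 = 12.2 dB

12.2 dB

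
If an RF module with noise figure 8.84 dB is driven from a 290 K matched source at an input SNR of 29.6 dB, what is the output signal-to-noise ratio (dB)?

By definition F = SNR_in/SNR_out, so in dB: SNR_out = SNR_in − NF
SNR_out = 29.6 − 8.84 = 20.76 dB

20.76 dB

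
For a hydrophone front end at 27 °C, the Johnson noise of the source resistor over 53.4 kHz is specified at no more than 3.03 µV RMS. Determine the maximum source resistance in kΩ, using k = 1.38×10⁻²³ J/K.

10.4 kΩ

T = 27 °C + 273.15 = 300.15 K
Johnson–Nyquist: V_n = √(4kTRB) ⇒ R = V_n² / (4kTB)
4kTB = 4 × 1.38×10⁻²³ × 300.15 × 5.34×10⁴ = 8.85×10⁻¹⁶
R = (3.03×10⁻⁶)² / 8.85×10⁻¹⁶ = 1.04×10⁴ Ω = 10.4 kΩ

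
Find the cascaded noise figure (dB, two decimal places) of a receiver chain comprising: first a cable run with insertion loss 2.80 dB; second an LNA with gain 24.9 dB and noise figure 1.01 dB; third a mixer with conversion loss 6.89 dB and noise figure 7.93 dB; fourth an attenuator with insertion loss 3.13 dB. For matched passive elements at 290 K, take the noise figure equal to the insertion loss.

Convert to linear (a loss of L dB is a gain of −L dB): F_i = 10^(NF_i/10), G_i = 10^(G_i,dB/10)
  Stage 1: F_1 = 10^(2.80/10) = 1.905, G_1 = 10^(−2.80/10) = 0.5248
  Stage 2: F_2 = 10^(1.01/10) = 1.262, G_2 = 10^(24.9/10) = 309.0
  Stage 3: F_3 = 10^(7.93/10) = 6.209, G_3 = 10^(−6.89/10) = 0.2046
  Stage 4: F_4 = 10^(3.13/10) = 2.056, G_4 = 10^(−3.13/10) = 0.4864
Friis cascade:
  F = 1.905 + (1.262 − 1)/0.5248 + (6.209 − 1)/162.2 + (2.056 − 1)/33.19 = 2.468
NF = 10 log₁₀(2.468) = 3.92 dB

3.92 dB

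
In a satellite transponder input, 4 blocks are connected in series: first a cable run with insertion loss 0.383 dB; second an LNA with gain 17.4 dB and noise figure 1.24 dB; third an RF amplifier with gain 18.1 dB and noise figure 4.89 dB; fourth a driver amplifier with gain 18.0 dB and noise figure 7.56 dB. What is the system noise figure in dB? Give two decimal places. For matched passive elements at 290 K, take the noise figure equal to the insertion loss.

Convert to linear (a loss of L dB is a gain of −L dB): F_i = 10^(NF_i/10), G_i = 10^(G_i,dB/10)
  Stage 1: F_1 = 10^(0.383/10) = 1.092, G_1 = 10^(−0.383/10) = 0.9156
  Stage 2: F_2 = 10^(1.24/10) = 1.330, G_2 = 10^(17.4/10) = 54.95
  Stage 3: F_3 = 10^(4.89/10) = 3.083, G_3 = 10^(18.1/10) = 64.57
  Stage 4: F_4 = 10^(7.56/10) = 5.702, G_4 = 10^(18.0/10) = 63.10
Friis cascade:
  F = 1.092 + (1.330 − 1)/0.9156 + (3.083 − 1)/50.32 + (5.702 − 1)/3249 = 1.496
NF = 10 log₁₀(1.496) = 1.75 dB

1.75 dB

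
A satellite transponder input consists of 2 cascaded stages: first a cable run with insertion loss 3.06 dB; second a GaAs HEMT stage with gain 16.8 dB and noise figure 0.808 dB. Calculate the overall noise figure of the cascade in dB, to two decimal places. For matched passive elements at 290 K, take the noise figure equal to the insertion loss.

Convert to linear (a loss of L dB is a gain of −L dB): F_i = 10^(NF_i/10), G_i = 10^(G_i,dB/10)
  Stage 1: F_1 = 10^(3.06/10) = 2.023, G_1 = 10^(−3.06/10) = 0.4943
  Stage 2: F_2 = 10^(0.808/10) = 1.204, G_2 = 10^(16.8/10) = 47.86
Friis cascade:
  F = 2.023 + (1.204 − 1)/0.4943 = 2.437
NF = 10 log₁₀(2.437) = 3.87 dB

3.87 dB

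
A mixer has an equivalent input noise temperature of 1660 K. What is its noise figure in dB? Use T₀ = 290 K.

F = 1 + T_e/T₀ = 1 + 1660/290 = 6.72414
NF = 10 log₁₀(6.72414) = 8.28 dB

8.28 dB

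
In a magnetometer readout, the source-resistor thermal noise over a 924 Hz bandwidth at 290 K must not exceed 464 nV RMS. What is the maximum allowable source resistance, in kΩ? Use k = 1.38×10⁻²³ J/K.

14.6 kΩ

Johnson–Nyquist: V_n = √(4kTRB) ⇒ R = V_n² / (4kTB)
4kTB = 4 × 1.38×10⁻²³ × 290 × 9.24×10² = 1.48×10⁻¹⁷
R = (4.64×10⁻⁷)² / 1.48×10⁻¹⁷ = 1.46×10⁴ Ω = 14.6 kΩ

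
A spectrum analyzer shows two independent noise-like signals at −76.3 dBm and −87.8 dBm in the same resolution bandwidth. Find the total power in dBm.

Convert to linear, add, convert back:
P₁ = 2.34×10⁻¹¹ W, P₂ = 1.66×10⁻¹² W
P_tot = 2.51×10⁻¹¹ W → 10 log₁₀(P_tot / 10⁻³) = −76.0 dBm

−76.0 dBm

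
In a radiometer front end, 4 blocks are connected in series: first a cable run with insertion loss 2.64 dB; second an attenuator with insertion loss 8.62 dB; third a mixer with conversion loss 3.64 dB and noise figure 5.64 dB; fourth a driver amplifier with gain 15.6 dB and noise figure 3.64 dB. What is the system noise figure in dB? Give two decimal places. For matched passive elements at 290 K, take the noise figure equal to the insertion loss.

Convert to linear (a loss of L dB is a gain of −L dB): F_i = 10^(NF_i/10), G_i = 10^(G_i,dB/10)
  Stage 1: F_1 = 10^(2.64/10) = 1.837, G_1 = 10^(−2.64/10) = 0.5445
  Stage 2: F_2 = 10^(8.62/10) = 7.278, G_2 = 10^(−8.62/10) = 0.1374
  Stage 3: F_3 = 10^(5.64/10) = 3.664, G_3 = 10^(−3.64/10) = 0.4325
  Stage 4: F_4 = 10^(3.64/10) = 2.312, G_4 = 10^(15.6/10) = 36.31
Friis cascade:
  F = 1.837 + (7.278 − 1)/0.5445 + (3.664 − 1)/0.07482 + (2.312 − 1)/0.03236 = 89.52
NF = 10 log₁₀(89.52) = 19.52 dB

19.52 dB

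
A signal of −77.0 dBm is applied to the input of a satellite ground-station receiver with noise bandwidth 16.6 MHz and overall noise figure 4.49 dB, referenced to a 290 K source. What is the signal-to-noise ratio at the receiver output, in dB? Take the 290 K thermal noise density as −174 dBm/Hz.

20.3 dB

Noise floor: N = −174 + 10 log₁₀(B) + NF
10 log₁₀(1.66×10⁷) = 72.2 dB
N = −174 + 72.2 + 4.49 = −97.31 dBm
SNR = P_sig − N = −77.0 − (−97.31) = 20.31 dB → 20.3 dB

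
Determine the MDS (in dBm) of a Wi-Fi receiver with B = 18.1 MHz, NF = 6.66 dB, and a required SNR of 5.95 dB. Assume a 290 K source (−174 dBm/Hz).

Sensitivity = −174 + 10 log₁₀(B) + NF + SNR_min
= −174 + 72.58 + 6.66 + 5.95
= −88.81 dBm → −88.8 dBm

−88.8 dBm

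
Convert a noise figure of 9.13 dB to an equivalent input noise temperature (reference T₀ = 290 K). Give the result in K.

F = 10^(9.13/10) = 8.18465
T_e = (F − 1)·T₀ = (8.18465 − 1) × 290 = 2084 K

2084 K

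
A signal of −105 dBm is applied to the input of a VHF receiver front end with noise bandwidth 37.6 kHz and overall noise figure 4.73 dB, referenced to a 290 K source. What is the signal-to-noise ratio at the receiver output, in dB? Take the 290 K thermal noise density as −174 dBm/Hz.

Noise floor: N = −174 + 10 log₁₀(B) + NF
10 log₁₀(3.76×10⁴) = 45.75 dB
N = −174 + 45.75 + 4.73 = −123.52 dBm
SNR = P_sig − N = −105 − (−123.52) = 18.52 dB → 18.5 dB

18.5 dB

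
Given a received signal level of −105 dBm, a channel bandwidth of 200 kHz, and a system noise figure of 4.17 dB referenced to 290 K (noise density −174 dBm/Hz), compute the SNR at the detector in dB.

Noise floor: N = −174 + 10 log₁₀(B) + NF
10 log₁₀(2.00×10⁵) = 53.01 dB
N = −174 + 53.01 + 4.17 = −116.82 dBm
SNR = P_sig − N = −105 − (−116.82) = 11.82 dB → 11.8 dB

11.8 dB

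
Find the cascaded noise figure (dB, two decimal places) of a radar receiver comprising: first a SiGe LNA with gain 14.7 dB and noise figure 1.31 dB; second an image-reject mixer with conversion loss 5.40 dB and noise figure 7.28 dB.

Convert to linear (a loss of L dB is a gain of −L dB): F_i = 10^(NF_i/10), G_i = 10^(G_i,dB/10)
  Stage 1: F_1 = 10^(1.31/10) = 1.352, G_1 = 10^(14.7/10) = 29.51
  Stage 2: F_2 = 10^(7.28/10) = 5.346, G_2 = 10^(−5.40/10) = 0.2884
Friis cascade:
  F = 1.352 + (5.346 − 1)/29.51 = 1.499
NF = 10 log₁₀(1.499) = 1.76 dB

1.76 dB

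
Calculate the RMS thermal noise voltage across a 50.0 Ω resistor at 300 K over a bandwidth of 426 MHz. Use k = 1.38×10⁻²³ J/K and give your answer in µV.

V_n = √(4kTRB)
4kTRB = 4 × 1.38×10⁻²³ × 300 × 5.00×10¹ × 4.26×10⁸ = 3.53×10⁻¹⁰ V²
V_n = √(3.53×10⁻¹⁰) = 1.88×10⁻⁵ V = 18.8 µV

18.8 µV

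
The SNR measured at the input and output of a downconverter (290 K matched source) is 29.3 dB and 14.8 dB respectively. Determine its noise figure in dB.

NF (dB) = SNR_in(dB) − SNR_out(dB) when the source is at T₀
NF = 29.3 − 14.8 = 14.5 dB

14.5 dB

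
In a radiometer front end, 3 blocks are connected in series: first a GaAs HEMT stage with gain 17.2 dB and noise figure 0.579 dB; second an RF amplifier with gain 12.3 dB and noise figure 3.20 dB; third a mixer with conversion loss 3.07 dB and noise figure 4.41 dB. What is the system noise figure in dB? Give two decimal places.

Convert to linear (a loss of L dB is a gain of −L dB): F_i = 10^(NF_i/10), G_i = 10^(G_i,dB/10)
  Stage 1: F_1 = 10^(0.579/10) = 1.143, G_1 = 10^(17.2/10) = 52.48
  Stage 2: F_2 = 10^(3.20/10) = 2.089, G_2 = 10^(12.3/10) = 16.98
  Stage 3: F_3 = 10^(4.41/10) = 2.761, G_3 = 10^(−3.07/10) = 0.4932
Friis cascade:
  F = 1.143 + (2.089 − 1)/52.48 + (2.761 − 1)/891.3 = 1.165
NF = 10 log₁₀(1.165) = 0.66 dB

0.66 dB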